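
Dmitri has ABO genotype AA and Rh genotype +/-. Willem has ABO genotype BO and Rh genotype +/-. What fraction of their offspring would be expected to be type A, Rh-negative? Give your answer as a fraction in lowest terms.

ABO cross AA × BO → offspring phenotypes: 1/2 A, 1/2 AB.
Rh cross +/- × +/- → 3/4 Rh+, 1/4 Rh-.
Independent loci: P(type A, Rh-negative) = 1/2 × 1/4 = 1/8.

1/8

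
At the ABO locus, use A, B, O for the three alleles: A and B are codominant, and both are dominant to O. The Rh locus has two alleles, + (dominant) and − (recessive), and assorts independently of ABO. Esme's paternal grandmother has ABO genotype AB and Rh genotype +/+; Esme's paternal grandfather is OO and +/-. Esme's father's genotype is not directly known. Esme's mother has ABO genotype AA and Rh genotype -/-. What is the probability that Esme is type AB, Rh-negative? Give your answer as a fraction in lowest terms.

Esme's father's ABO genotype from AB × OO: 1/2 AO, 1/2 BO.
Crossing each possibility with the mother AA and summing P(type AB): 1/2·0 + 1/2·1/2 = 1/4.
Similarly for Rh via the father's Rh distribution: P(Rh-) = 1/4.
Independent loci: 1/4 × 1/4 = 1/16.

1/16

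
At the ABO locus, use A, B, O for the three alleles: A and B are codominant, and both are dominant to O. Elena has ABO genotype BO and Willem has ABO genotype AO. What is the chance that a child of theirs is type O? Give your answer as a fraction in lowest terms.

ABO cross BO × AO → offspring phenotypes: 1/4 O, 1/4 A, 1/4 B, 1/4 AB.
So P(type O) = 1/4.

1/4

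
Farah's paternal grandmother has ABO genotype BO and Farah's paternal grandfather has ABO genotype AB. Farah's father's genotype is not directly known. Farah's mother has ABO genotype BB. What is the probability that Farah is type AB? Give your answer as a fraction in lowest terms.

1/4

Farah's father's ABO genotype from BO × AB: 1/4 AB, 1/4 AO, 1/4 BB, 1/4 BO.
Crossing each possibility with the mother BB and summing P(type AB): 1/4·1/2 + 1/4·1/2 + 1/4·0 + 1/4·0 = 1/4.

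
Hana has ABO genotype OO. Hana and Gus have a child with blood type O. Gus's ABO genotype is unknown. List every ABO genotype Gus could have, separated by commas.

AO, BO, OO

For each candidate genotype of Gus, check whether crossing it with OO can produce every observed child phenotype.
  AA → possible child types {A} ✗
  AB → possible child types {A, B} ✗
  AO → possible child types {O, A} ✓
  BB → possible child types {B} ✗
  BO → possible child types {O, B} ✓
  OO → possible child types {O} ✓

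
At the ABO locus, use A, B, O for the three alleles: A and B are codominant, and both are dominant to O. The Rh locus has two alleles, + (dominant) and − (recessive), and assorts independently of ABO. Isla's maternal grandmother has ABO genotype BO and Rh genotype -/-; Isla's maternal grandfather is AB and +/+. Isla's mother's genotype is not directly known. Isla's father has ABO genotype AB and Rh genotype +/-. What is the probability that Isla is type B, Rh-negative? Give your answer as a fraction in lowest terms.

Isla's mother's ABO genotype from BO × AB: 1/4 AB, 1/4 AO, 1/4 BB, 1/4 BO.
Crossing each possibility with the father AB and summing P(type B): 1/4·1/4 + 1/4·1/4 + 1/4·1/2 + 1/4·1/2 = 3/8.
Similarly for Rh via the mother's Rh distribution: P(Rh-) = 1/4.
Independent loci: 3/8 × 1/4 = 3/32.

3/32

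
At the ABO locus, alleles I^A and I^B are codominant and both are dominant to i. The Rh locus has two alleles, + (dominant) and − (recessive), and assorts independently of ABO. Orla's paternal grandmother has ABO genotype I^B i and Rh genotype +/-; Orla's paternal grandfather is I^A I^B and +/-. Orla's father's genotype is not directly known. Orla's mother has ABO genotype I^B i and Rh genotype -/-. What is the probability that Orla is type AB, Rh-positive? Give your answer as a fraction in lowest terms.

1/16

Orla's father's ABO genotype from I^B i × I^A I^B: 1/4 I^A I^B, 1/4 I^A i, 1/4 I^B I^B, 1/4 I^B i.
Crossing each possibility with the mother I^B i and summing P(type AB): 1/4·1/4 + 1/4·1/4 + 1/4·0 + 1/4·0 = 1/8.
Similarly for Rh via the father's Rh distribution: P(Rh+) = 1/2.
Independent loci: 1/8 × 1/2 = 1/16.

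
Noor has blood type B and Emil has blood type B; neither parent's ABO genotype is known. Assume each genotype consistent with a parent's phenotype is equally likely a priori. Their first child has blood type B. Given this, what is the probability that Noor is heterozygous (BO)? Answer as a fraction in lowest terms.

7/15

Possible genotypes: Noor ∈ {BB, BO}; Emil ∈ {BB, BO}.
Weight each parental genotype pair by prior × P(type-B child):
  BB × BB: posterior weight 4/15.
  BB × BO: posterior weight 4/15.
  BO × BB: posterior weight 4/15.
  BO × BO: posterior weight 1/5.
Sum the posterior weight over pairs where Noor is BO: 7/15.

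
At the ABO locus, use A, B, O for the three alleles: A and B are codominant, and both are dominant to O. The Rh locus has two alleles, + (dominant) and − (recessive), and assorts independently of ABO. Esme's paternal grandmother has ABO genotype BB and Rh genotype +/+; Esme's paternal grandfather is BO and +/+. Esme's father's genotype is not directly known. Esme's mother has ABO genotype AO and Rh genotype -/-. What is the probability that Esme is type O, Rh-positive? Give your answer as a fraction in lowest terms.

1/8

Esme's father's ABO genotype from BB × BO: 1/2 BB, 1/2 BO.
Crossing each possibility with the mother AO and summing P(type O): 1/2·0 + 1/2·1/4 = 1/8.
Similarly for Rh via the father's Rh distribution: P(Rh+) = 1.
Independent loci: 1/8 × 1 = 1/8.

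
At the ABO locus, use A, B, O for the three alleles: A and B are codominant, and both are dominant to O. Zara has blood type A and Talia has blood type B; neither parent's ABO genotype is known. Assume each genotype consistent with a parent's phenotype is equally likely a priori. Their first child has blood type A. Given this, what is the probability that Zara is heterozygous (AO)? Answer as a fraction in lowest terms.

1/3

Possible genotypes: Zara ∈ {AA, AO}; Talia ∈ {BB, BO}.
Weight each parental genotype pair by prior × P(type-A child):
  AA × BO: posterior weight 2/3.
  AO × BO: posterior weight 1/3.
Sum the posterior weight over pairs where Zara is AO: 1/3.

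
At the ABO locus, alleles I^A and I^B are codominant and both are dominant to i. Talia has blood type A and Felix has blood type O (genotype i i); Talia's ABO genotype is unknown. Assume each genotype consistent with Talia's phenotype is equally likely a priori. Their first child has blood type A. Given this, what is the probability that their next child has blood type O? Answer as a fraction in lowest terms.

1/6

Possible genotypes: Talia ∈ {I^A I^A, I^A i}; Felix ∈ {i i}.
Weight each parental genotype pair by prior × P(type-A child):
  I^A I^A × i i: posterior weight 2/3; P(next child type O) = 0.
  I^A i × i i: posterior weight 1/3; P(next child type O) = 1/2.
Weighted sum = 1/6.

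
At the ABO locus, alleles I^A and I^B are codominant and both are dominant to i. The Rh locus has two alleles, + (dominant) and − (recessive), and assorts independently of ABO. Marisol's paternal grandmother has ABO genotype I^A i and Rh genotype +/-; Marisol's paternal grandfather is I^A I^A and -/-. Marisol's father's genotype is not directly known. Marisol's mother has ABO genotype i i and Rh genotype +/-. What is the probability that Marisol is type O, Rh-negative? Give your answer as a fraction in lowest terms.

Marisol's father's ABO genotype from I^A i × I^A I^A: 1/2 I^A I^A, 1/2 I^A i.
Crossing each possibility with the mother i i and summing P(type O): 1/2·0 + 1/2·1/2 = 1/4.
Similarly for Rh via the father's Rh distribution: P(Rh-) = 3/8.
Independent loci: 1/4 × 3/8 = 3/32.

3/32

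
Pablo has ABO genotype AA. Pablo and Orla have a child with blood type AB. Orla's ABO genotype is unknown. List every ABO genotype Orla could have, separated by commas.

For each candidate genotype of Orla, check whether crossing it with AA can produce every observed child phenotype.
  AA → possible child types {A} ✗
  AB → possible child types {A, AB} ✓
  AO → possible child types {A} ✗
  BB → possible child types {AB} ✓
  BO → possible child types {A, AB} ✓
  OO → possible child types {A} ✗

AB, BB, BO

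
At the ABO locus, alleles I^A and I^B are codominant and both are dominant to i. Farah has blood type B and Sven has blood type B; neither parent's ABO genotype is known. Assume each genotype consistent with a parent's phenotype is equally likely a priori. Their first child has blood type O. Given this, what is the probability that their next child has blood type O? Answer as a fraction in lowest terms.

Possible genotypes: Farah ∈ {I^B I^B, I^B i}; Sven ∈ {I^B I^B, I^B i}.
Weight each parental genotype pair by prior × P(type-O child):
  I^B i × I^B i: posterior weight 1; P(next child type O) = 1/4.
Weighted sum = 1/4.

1/4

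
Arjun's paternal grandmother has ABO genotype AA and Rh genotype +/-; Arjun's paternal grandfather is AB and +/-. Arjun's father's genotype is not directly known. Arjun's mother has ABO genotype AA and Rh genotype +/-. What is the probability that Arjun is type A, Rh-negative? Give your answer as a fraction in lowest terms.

3/16

Arjun's father's ABO genotype from AA × AB: 1/2 AA, 1/2 AB.
Crossing each possibility with the mother AA and summing P(type A): 1/2·1 + 1/2·1/2 = 3/4.
Similarly for Rh via the father's Rh distribution: P(Rh-) = 1/4.
Independent loci: 3/4 × 1/4 = 3/16.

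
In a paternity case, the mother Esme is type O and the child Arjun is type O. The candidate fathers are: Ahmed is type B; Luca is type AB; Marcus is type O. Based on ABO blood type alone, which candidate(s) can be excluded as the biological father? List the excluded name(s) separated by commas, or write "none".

Luca

A candidate is excluded only if no genotype consistent with his phenotype could produce a type O child with a type O mother.
Luca (type AB): no genotype consistent with that phenotype can produce a type-O child with a type-O mother.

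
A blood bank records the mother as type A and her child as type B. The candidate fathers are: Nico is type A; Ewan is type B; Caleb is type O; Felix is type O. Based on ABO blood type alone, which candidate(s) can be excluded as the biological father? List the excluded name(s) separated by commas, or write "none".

A candidate is excluded only if no genotype consistent with his phenotype could produce a type B child with a type A mother.
Nico (type A): no genotype consistent with that phenotype can produce a type-B child with a type-A mother.
Caleb (type O): no genotype consistent with that phenotype can produce a type-B child with a type-A mother.
Felix (type O): no genotype consistent with that phenotype can produce a type-B child with a type-A mother.

Nico, Caleb, Felix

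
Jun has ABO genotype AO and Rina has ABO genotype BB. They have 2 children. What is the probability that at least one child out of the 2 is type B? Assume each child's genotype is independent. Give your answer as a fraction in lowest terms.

ABO cross AO × BB → 1/2 B, 1/2 AB.
So P(type B) = 1/2 per child.
P(none) = (1/2)^2 = 1/4; P(at least one) = 1 − 1/4 = 3/4.

3/4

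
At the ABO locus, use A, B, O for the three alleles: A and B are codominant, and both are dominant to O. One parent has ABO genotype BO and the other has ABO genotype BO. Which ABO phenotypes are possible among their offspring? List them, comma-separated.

O, B

Gametes from BO × BO give offspring ABO genotypes BB, BO, OO, i.e. phenotypes O, B.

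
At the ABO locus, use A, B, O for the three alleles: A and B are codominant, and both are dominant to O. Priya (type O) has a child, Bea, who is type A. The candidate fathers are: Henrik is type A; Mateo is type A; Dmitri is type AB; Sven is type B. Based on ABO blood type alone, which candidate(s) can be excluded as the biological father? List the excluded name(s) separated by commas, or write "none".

Sven

A candidate is excluded only if no genotype consistent with his phenotype could produce a type A child with a type O mother.
Sven (type B): no genotype consistent with that phenotype can produce a type-A child with a type-O mother.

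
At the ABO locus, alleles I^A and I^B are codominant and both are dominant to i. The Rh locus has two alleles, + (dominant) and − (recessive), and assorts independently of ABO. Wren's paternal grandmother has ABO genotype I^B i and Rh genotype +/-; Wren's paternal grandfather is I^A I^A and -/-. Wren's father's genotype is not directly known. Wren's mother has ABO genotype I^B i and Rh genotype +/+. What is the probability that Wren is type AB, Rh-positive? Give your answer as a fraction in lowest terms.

1/4

Wren's father's ABO genotype from I^B i × I^A I^A: 1/2 I^A I^B, 1/2 I^A i.
Crossing each possibility with the mother I^B i and summing P(type AB): 1/2·1/4 + 1/2·1/4 = 1/4.
Similarly for Rh via the father's Rh distribution: P(Rh+) = 1.
Independent loci: 1/4 × 1 = 1/4.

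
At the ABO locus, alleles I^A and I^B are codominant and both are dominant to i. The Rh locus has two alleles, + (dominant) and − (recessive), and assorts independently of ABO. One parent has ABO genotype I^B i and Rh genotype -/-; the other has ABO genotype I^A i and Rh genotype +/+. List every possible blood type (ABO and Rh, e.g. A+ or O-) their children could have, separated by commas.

Gametes from I^B i × I^A i give offspring ABO genotypes I^A I^B, I^A i, I^B i, i i, i.e. phenotypes O, A, B, AB.
Rh cross -/- × +/+ → phenotypes Rh+.
Combining independently: O+, A+, B+, AB+.

O+, A+, B+, AB+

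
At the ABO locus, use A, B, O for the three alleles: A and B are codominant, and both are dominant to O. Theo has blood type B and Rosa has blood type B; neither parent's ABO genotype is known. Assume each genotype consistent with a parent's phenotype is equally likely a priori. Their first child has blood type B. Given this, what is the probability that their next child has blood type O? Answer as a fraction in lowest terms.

Possible genotypes: Theo ∈ {BB, BO}; Rosa ∈ {BB, BO}.
Weight each parental genotype pair by prior × P(type-B child):
  BB × BB: posterior weight 4/15; P(next child type O) = 0.
  BB × BO: posterior weight 4/15; P(next child type O) = 0.
  BO × BB: posterior weight 4/15; P(next child type O) = 0.
  BO × BO: posterior weight 1/5; P(next child type O) = 1/4.
Weighted sum = 1/20.

1/20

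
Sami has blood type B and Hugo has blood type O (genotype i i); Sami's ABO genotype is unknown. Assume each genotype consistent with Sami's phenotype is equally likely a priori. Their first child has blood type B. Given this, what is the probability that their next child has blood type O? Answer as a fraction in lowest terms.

Possible genotypes: Sami ∈ {I^B I^B, I^B i}; Hugo ∈ {i i}.
Weight each parental genotype pair by prior × P(type-B child):
  I^B I^B × i i: posterior weight 2/3; P(next child type O) = 0.
  I^B i × i i: posterior weight 1/3; P(next child type O) = 1/2.
Weighted sum = 1/6.

1/6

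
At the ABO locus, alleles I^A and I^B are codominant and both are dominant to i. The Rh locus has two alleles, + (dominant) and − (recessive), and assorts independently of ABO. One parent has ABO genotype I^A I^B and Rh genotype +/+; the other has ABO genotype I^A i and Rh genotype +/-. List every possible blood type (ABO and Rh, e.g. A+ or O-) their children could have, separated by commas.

A+, B+, AB+

Gametes from I^A I^B × I^A i give offspring ABO genotypes I^A I^A, I^A I^B, I^A i, I^B i, i.e. phenotypes A, B, AB.
Rh cross +/+ × +/- → phenotypes Rh+.
Combining independently: A+, B+, AB+.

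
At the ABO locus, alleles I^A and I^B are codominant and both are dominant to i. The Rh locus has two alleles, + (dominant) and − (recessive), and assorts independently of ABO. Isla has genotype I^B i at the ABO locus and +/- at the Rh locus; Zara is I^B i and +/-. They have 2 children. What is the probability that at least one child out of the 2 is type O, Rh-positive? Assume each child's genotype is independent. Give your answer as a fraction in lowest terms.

ABO cross I^B i × I^B i → 1/4 O, 3/4 B.
Rh cross +/- × +/- → 3/4 Rh+, 1/4 Rh-; so P(type O, Rh-positive) = 1/4 × 3/4 = 3/16 per child.
P(none) = (13/16)^2 = 169/256; P(at least one) = 1 − 169/256 = 87/256.

87/256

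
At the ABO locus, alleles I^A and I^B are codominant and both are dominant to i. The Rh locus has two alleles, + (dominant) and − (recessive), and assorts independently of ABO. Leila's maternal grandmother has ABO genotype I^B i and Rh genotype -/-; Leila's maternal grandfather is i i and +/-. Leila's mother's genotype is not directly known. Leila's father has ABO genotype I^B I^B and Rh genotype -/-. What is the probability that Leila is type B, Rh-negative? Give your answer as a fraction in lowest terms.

3/4

Leila's mother's ABO genotype from I^B i × i i: 1/2 I^B i, 1/2 i i.
Crossing each possibility with the father I^B I^B and summing P(type B): 1/2·1 + 1/2·1 = 1.
Similarly for Rh via the mother's Rh distribution: P(Rh-) = 3/4.
Independent loci: 1 × 3/4 = 3/4.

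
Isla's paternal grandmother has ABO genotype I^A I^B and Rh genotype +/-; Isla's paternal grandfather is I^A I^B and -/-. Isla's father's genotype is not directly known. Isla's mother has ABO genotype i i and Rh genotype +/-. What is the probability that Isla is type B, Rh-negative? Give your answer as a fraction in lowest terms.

Isla's father's ABO genotype from I^A I^B × I^A I^B: 1/4 I^A I^A, 1/2 I^A I^B, 1/4 I^B I^B.
Crossing each possibility with the mother i i and summing P(type B): 1/4·0 + 1/2·1/2 + 1/4·1 = 1/2.
Similarly for Rh via the father's Rh distribution: P(Rh-) = 3/8.
Independent loci: 1/2 × 3/8 = 3/16.

3/16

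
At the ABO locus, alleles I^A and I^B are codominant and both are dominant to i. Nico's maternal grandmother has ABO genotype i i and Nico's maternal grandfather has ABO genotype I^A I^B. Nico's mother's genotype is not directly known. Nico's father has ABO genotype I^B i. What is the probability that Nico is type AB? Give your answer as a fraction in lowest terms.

Nico's mother's ABO genotype from i i × I^A I^B: 1/2 I^A i, 1/2 I^B i.
Crossing each possibility with the father I^B i and summing P(type AB): 1/2·1/4 + 1/2·0 = 1/8.

1/8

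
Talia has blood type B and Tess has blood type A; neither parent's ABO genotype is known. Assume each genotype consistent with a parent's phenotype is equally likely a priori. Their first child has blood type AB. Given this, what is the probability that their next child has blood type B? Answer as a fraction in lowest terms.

5/36

Possible genotypes: Talia ∈ {I^B I^B, I^B i}; Tess ∈ {I^A I^A, I^A i}.
Weight each parental genotype pair by prior × P(type-AB child):
  I^B I^B × I^A I^A: posterior weight 4/9; P(next child type B) = 0.
  I^B I^B × I^A i: posterior weight 2/9; P(next child type B) = 1/2.
  I^B i × I^A I^A: posterior weight 2/9; P(next child type B) = 0.
  I^B i × I^A i: posterior weight 1/9; P(next child type B) = 1/4.
Weighted sum = 5/36.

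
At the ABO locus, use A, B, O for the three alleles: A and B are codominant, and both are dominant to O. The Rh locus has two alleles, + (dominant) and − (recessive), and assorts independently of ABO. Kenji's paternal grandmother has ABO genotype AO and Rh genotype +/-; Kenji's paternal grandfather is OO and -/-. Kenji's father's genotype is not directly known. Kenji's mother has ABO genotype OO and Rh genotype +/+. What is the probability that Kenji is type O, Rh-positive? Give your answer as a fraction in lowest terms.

Kenji's father's ABO genotype from AO × OO: 1/2 AO, 1/2 OO.
Crossing each possibility with the mother OO and summing P(type O): 1/2·1/2 + 1/2·1 = 3/4.
Similarly for Rh via the father's Rh distribution: P(Rh+) = 1.
Independent loci: 3/4 × 1 = 3/4.

3/4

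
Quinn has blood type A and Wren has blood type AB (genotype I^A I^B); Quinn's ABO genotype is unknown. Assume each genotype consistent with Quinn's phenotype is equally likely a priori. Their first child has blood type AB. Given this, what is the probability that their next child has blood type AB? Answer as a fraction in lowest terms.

Possible genotypes: Quinn ∈ {I^A I^A, I^A i}; Wren ∈ {I^A I^B}.
Weight each parental genotype pair by prior × P(type-AB child):
  I^A I^A × I^A I^B: posterior weight 2/3; P(next child type AB) = 1/2.
  I^A i × I^A I^B: posterior weight 1/3; P(next child type AB) = 1/4.
Weighted sum = 5/12.

5/12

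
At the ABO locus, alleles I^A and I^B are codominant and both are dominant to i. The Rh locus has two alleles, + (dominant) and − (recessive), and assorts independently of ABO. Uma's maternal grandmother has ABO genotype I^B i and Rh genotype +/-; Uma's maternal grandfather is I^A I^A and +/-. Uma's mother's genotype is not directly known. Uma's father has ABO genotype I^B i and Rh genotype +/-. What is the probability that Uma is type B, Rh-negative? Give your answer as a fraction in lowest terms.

3/32

Uma's mother's ABO genotype from I^B i × I^A I^A: 1/2 I^A I^B, 1/2 I^A i.
Crossing each possibility with the father I^B i and summing P(type B): 1/2·1/2 + 1/2·1/4 = 3/8.
Similarly for Rh via the mother's Rh distribution: P(Rh-) = 1/4.
Independent loci: 3/8 × 1/4 = 3/32.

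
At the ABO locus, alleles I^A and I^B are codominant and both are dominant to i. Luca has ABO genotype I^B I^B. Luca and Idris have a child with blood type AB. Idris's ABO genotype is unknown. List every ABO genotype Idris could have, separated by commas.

For each candidate genotype of Idris, check whether crossing it with I^B I^B can produce every observed child phenotype.
  I^A I^A → possible child types {AB} ✓
  I^A I^B → possible child types {B, AB} ✓
  I^A i → possible child types {B, AB} ✓
  I^B I^B → possible child types {B} ✗
  I^B i → possible child types {B} ✗
  i i → possible child types {B} ✗

I^A I^A, I^A I^B, I^A i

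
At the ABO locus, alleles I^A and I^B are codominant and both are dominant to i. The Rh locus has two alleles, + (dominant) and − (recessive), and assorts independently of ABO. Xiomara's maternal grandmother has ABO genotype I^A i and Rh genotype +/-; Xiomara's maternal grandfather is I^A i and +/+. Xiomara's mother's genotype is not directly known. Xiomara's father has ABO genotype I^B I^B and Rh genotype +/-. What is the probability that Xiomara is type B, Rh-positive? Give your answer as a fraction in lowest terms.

7/16

Xiomara's mother's ABO genotype from I^A i × I^A i: 1/4 I^A I^A, 1/2 I^A i, 1/4 i i.
Crossing each possibility with the father I^B I^B and summing P(type B): 1/4·0 + 1/2·1/2 + 1/4·1 = 1/2.
Similarly for Rh via the mother's Rh distribution: P(Rh+) = 7/8.
Independent loci: 1/2 × 7/8 = 7/16.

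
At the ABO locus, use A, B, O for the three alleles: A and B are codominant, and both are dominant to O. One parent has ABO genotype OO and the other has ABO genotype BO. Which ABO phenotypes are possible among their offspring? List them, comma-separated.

Gametes from OO × BO give offspring ABO genotypes BO, OO, i.e. phenotypes O, B.

O, B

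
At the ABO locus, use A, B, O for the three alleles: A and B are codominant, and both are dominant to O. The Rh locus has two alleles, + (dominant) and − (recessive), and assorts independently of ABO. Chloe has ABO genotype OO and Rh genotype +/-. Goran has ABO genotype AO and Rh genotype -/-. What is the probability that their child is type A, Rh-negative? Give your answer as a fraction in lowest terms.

1/4

ABO cross OO × AO → offspring phenotypes: 1/2 O, 1/2 A.
Rh cross +/- × -/- → 1/2 Rh+, 1/2 Rh-.
Independent loci: P(type A, Rh-negative) = 1/2 × 1/2 = 1/4.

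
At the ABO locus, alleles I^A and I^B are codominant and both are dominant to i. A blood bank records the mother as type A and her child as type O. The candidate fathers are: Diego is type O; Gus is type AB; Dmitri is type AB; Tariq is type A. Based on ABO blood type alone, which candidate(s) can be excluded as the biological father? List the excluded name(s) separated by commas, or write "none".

A candidate is excluded only if no genotype consistent with his phenotype could produce a type O child with a type A mother.
Gus (type AB): no genotype consistent with that phenotype can produce a type-O child with a type-A mother.
Dmitri (type AB): no genotype consistent with that phenotype can produce a type-O child with a type-A mother.

Gus, Dmitri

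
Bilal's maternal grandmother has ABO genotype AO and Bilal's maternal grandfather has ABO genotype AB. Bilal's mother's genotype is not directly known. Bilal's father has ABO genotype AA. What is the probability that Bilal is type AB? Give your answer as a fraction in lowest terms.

Bilal's mother's ABO genotype from AO × AB: 1/4 AA, 1/4 AB, 1/4 AO, 1/4 BO.
Crossing each possibility with the father AA and summing P(type AB): 1/4·0 + 1/4·1/2 + 1/4·0 + 1/4·1/2 = 1/4.

1/4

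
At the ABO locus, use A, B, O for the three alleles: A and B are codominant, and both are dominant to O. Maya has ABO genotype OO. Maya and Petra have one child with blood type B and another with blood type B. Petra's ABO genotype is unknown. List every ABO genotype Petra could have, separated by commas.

AB, BB, BO

For each candidate genotype of Petra, check whether crossing it with OO can produce every observed child phenotype.
  AA → possible child types {A} ✗
  AB → possible child types {A, B} ✓
  AO → possible child types {O, A} ✗
  BB → possible child types {B} ✓
  BO → possible child types {O, B} ✓
  OO → possible child types {O} ✗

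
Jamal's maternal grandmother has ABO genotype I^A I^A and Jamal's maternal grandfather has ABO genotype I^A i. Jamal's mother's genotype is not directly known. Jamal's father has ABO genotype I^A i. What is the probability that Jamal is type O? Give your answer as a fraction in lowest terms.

1/8

Jamal's mother's ABO genotype from I^A I^A × I^A i: 1/2 I^A I^A, 1/2 I^A i.
Crossing each possibility with the father I^A i and summing P(type O): 1/2·0 + 1/2·1/4 = 1/8.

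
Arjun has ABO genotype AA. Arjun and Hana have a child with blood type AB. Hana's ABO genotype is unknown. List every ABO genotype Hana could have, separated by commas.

AB, BB, BO

For each candidate genotype of Hana, check whether crossing it with AA can produce every observed child phenotype.
  AA → possible child types {A} ✗
  AB → possible child types {A, AB} ✓
  AO → possible child types {A} ✗
  BB → possible child types {AB} ✓
  BO → possible child types {A, AB} ✓
  OO → possible child types {A} ✗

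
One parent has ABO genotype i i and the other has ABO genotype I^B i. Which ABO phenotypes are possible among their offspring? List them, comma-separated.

O, B

Gametes from i i × I^B i give offspring ABO genotypes I^B i, i i, i.e. phenotypes O, B.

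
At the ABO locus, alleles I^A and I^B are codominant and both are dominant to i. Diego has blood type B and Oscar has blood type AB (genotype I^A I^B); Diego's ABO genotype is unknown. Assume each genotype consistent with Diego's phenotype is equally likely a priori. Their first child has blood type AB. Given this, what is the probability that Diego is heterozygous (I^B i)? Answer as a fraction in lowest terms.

Possible genotypes: Diego ∈ {I^B I^B, I^B i}; Oscar ∈ {I^A I^B}.
Weight each parental genotype pair by prior × P(type-AB child):
  I^B I^B × I^A I^B: posterior weight 2/3.
  I^B i × I^A I^B: posterior weight 1/3.
Sum the posterior weight over pairs where Diego is I^B i: 1/3.

1/3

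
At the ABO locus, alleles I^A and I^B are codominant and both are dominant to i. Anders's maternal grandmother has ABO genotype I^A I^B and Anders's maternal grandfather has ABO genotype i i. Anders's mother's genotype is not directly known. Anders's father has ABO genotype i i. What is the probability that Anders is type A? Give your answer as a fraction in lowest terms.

1/4

Anders's mother's ABO genotype from I^A I^B × i i: 1/2 I^A i, 1/2 I^B i.
Crossing each possibility with the father i i and summing P(type A): 1/2·1/2 + 1/2·0 = 1/4.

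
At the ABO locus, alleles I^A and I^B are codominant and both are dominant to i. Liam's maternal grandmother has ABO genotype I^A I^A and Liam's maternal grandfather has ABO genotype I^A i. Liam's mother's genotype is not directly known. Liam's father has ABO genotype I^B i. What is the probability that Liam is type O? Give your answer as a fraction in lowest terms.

Liam's mother's ABO genotype from I^A I^A × I^A i: 1/2 I^A I^A, 1/2 I^A i.
Crossing each possibility with the father I^B i and summing P(type O): 1/2·0 + 1/2·1/4 = 1/8.

1/8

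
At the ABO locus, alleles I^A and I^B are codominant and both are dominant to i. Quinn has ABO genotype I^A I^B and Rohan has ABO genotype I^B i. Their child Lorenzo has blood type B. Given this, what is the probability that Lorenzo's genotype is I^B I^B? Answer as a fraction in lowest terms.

1/2

Cross I^A I^B × I^B i → 1/4 I^A I^B, 1/4 I^A i, 1/4 I^B I^B, 1/4 I^B i.
Type-B genotypes among offspring: I^B I^B (1/4), I^B i (1/4); total 1/2.
P(I^B I^B | type B) = (1/4) / (1/2) = 1/2.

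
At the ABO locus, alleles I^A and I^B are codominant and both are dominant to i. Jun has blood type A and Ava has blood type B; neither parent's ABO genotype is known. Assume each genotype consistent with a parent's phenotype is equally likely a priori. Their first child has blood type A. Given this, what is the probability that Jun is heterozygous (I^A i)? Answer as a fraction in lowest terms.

1/3

Possible genotypes: Jun ∈ {I^A I^A, I^A i}; Ava ∈ {I^B I^B, I^B i}.
Weight each parental genotype pair by prior × P(type-A child):
  I^A I^A × I^B i: posterior weight 2/3.
  I^A i × I^B i: posterior weight 1/3.
Sum the posterior weight over pairs where Jun is I^A i: 1/3.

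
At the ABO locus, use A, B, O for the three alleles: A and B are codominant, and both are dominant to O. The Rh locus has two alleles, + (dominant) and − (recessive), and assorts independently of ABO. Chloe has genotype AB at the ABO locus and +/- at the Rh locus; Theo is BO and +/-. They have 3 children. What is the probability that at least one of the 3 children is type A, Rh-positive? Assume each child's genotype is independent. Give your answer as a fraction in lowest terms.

ABO cross AB × BO → 1/4 A, 1/2 B, 1/4 AB.
Rh cross +/- × +/- → 3/4 Rh+, 1/4 Rh-; so P(type A, Rh-positive) = 1/4 × 3/4 = 3/16 per child.
P(none) = (13/16)^3 = 2197/4096; P(at least one) = 1 − 2197/4096 = 1899/4096.

1899/4096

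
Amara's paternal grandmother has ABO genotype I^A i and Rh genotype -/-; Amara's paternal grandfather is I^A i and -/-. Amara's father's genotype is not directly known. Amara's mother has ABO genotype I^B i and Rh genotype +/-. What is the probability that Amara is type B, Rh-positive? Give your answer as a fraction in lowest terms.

1/8

Amara's father's ABO genotype from I^A i × I^A i: 1/4 I^A I^A, 1/2 I^A i, 1/4 i i.
Crossing each possibility with the mother I^B i and summing P(type B): 1/4·0 + 1/2·1/4 + 1/4·1/2 = 1/4.
Similarly for Rh via the father's Rh distribution: P(Rh+) = 1/2.
Independent loci: 1/4 × 1/2 = 1/8.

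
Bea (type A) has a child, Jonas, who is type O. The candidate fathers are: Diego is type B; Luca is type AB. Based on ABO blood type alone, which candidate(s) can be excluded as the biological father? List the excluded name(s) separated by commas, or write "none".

A candidate is excluded only if no genotype consistent with his phenotype could produce a type O child with a type A mother.
Luca (type AB): no genotype consistent with that phenotype can produce a type-O child with a type-A mother.

Luca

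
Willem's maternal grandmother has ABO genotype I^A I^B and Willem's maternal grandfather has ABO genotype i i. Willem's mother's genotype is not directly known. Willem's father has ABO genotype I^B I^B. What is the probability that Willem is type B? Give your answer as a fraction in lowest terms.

3/4

Willem's mother's ABO genotype from I^A I^B × i i: 1/2 I^A i, 1/2 I^B i.
Crossing each possibility with the father I^B I^B and summing P(type B): 1/2·1/2 + 1/2·1 = 3/4.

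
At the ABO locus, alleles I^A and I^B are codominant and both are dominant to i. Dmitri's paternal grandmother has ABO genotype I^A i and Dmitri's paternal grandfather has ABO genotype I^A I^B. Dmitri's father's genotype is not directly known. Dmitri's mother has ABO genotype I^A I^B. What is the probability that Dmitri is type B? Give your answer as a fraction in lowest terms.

Dmitri's father's ABO genotype from I^A i × I^A I^B: 1/4 I^A I^A, 1/4 I^A I^B, 1/4 I^A i, 1/4 I^B i.
Crossing each possibility with the mother I^A I^B and summing P(type B): 1/4·0 + 1/4·1/4 + 1/4·1/4 + 1/4·1/2 = 1/4.

1/4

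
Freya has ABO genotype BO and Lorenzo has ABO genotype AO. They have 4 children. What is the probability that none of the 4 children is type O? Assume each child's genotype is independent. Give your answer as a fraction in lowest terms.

81/256

ABO cross BO × AO → 1/4 O, 1/4 A, 1/4 B, 1/4 AB.
So P(type O) = 1/4 per child.
P(not type O) = 3/4 for one child; (3/4)^4 = 81/256.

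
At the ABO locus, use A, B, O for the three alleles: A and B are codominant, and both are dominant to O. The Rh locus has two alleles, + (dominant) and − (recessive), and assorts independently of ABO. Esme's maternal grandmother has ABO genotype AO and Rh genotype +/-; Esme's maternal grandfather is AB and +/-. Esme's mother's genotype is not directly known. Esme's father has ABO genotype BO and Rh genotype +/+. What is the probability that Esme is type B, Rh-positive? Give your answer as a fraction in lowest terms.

3/8

Esme's mother's ABO genotype from AO × AB: 1/4 AA, 1/4 AB, 1/4 AO, 1/4 BO.
Crossing each possibility with the father BO and summing P(type B): 1/4·0 + 1/4·1/2 + 1/4·1/4 + 1/4·3/4 = 3/8.
Similarly for Rh via the mother's Rh distribution: P(Rh+) = 1.
Independent loci: 3/8 × 1 = 3/8.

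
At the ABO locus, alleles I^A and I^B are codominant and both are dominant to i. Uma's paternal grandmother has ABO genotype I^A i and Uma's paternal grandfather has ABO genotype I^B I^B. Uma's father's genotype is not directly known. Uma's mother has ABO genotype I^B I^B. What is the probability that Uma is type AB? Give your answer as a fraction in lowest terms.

Uma's father's ABO genotype from I^A i × I^B I^B: 1/2 I^A I^B, 1/2 I^B i.
Crossing each possibility with the mother I^B I^B and summing P(type AB): 1/2·1/2 + 1/2·0 = 1/4.

1/4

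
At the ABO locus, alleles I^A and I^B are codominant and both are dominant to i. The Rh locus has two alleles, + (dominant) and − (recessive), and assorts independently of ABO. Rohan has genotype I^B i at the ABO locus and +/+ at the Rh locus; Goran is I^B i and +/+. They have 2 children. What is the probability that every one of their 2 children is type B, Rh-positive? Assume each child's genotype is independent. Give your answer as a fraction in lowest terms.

ABO cross I^B i × I^B i → 1/4 O, 3/4 B.
Rh cross +/+ × +/+ → 1 Rh+; so P(type B, Rh-positive) = 3/4 × 1 = 3/4 per child.
All 2 independent: (3/4)^2 = 9/16.

9/16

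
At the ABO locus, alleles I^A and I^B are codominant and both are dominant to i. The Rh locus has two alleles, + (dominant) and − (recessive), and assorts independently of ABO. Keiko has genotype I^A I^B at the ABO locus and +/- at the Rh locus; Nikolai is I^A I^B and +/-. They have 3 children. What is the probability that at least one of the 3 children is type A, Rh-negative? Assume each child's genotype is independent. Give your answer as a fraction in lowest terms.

721/4096

ABO cross I^A I^B × I^A I^B → 1/4 A, 1/4 B, 1/2 AB.
Rh cross +/- × +/- → 3/4 Rh+, 1/4 Rh-; so P(type A, Rh-negative) = 1/4 × 1/4 = 1/16 per child.
P(none) = (15/16)^3 = 3375/4096; P(at least one) = 1 − 3375/4096 = 721/4096.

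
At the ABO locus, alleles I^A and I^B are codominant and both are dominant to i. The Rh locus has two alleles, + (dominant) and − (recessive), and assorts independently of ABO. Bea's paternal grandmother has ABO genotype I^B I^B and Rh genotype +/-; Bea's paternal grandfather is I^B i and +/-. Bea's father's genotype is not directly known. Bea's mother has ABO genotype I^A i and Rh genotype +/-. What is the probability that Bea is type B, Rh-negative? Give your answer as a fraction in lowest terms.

3/32

Bea's father's ABO genotype from I^B I^B × I^B i: 1/2 I^B I^B, 1/2 I^B i.
Crossing each possibility with the mother I^A i and summing P(type B): 1/2·1/2 + 1/2·1/4 = 3/8.
Similarly for Rh via the father's Rh distribution: P(Rh-) = 1/4.
Independent loci: 3/8 × 1/4 = 3/32.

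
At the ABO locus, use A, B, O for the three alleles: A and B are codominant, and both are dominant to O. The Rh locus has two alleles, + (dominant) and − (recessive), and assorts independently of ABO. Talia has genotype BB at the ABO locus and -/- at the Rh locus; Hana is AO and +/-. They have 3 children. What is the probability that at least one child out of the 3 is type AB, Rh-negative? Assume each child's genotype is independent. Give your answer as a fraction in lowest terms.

ABO cross BB × AO → 1/2 B, 1/2 AB.
Rh cross -/- × +/- → 1/2 Rh+, 1/2 Rh-; so P(type AB, Rh-negative) = 1/2 × 1/2 = 1/4 per child.
P(none) = (3/4)^3 = 27/64; P(at least one) = 1 − 27/64 = 37/64.

37/64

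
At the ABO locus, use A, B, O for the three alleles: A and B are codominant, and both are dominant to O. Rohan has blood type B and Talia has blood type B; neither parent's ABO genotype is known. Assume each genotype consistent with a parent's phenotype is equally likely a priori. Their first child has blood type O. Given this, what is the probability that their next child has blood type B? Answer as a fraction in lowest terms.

Possible genotypes: Rohan ∈ {BB, BO}; Talia ∈ {BB, BO}.
Weight each parental genotype pair by prior × P(type-O child):
  BO × BO: posterior weight 1; P(next child type B) = 3/4.
Weighted sum = 3/4.

3/4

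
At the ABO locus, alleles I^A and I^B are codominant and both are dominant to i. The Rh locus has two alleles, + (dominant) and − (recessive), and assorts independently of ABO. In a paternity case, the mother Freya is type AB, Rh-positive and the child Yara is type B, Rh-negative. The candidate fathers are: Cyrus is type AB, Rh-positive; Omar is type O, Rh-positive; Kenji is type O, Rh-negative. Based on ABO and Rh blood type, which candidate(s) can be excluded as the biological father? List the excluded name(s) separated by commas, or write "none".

A candidate is excluded only if no genotype consistent with his phenotype could produce a type B, Rh-negative child with a type AB, Rh-positive mother.
Every candidate has at least one consistent genotype combination, so none can be excluded.

none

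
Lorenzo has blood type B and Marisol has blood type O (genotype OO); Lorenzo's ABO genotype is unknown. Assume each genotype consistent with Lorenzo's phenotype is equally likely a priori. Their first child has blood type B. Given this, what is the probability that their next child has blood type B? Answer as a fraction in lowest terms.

Possible genotypes: Lorenzo ∈ {BB, BO}; Marisol ∈ {OO}.
Weight each parental genotype pair by prior × P(type-B child):
  BB × OO: posterior weight 2/3; P(next child type B) = 1.
  BO × OO: posterior weight 1/3; P(next child type B) = 1/2.
Weighted sum = 5/6.

5/6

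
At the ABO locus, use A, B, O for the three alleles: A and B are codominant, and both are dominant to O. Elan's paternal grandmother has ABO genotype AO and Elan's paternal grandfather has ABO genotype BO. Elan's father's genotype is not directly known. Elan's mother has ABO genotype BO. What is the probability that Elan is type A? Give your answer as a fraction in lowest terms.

1/8

Elan's father's ABO genotype from AO × BO: 1/4 AB, 1/4 AO, 1/4 BO, 1/4 OO.
Crossing each possibility with the mother BO and summing P(type A): 1/4·1/4 + 1/4·1/4 + 1/4·0 + 1/4·0 = 1/8.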